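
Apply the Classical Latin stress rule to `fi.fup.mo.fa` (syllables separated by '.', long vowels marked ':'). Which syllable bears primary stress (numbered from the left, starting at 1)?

Classical Latin: stress the penult if heavy (long vowel or closed), else the antepenult.
Weights: 2 fup H, 3 mo L, 4 fa L.
The penult (syllable 3, mo) is light, so stress falls on the antepenult (syllable 2, fup).
Stress on syllable 2: fi.ˈfup.mo.fa.

2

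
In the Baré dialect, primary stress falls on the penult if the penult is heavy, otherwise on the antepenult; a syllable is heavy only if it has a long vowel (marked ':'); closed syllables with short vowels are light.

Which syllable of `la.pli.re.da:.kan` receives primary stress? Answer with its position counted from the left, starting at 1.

Weights: 3 re L, 4 da: H, 5 kan L.
The penult (syllable 4, da:) is heavy, so it takes stress.
Primary stress: syllable 4 → la.pli.re.ˈda:.kan.

4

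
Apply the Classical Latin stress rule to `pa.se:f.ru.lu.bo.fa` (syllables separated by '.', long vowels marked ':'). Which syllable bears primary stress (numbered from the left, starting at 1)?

4

Classical Latin: stress the penult if heavy (long vowel or closed), else the antepenult.
Weights: 4 lu L, 5 bo L, 6 fa L.
The penult (syllable 5, bo) is light, so stress falls on the antepenult (syllable 4, lu).
Stress on syllable 4: pa.se:f.ru.ˈlu.bo.fa.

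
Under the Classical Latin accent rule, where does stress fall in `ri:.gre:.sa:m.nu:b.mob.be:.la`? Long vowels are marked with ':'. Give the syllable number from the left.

6

Classical Latin: stress the penult if heavy (long vowel or closed), else the antepenult.
Weights: 5 mob H, 6 be: H, 7 la L.
The penult (syllable 6, be:) is heavy, so it takes stress.
Stress on syllable 6: ri:.gre:.sa:m.nu:b.mob.ˈbe:.la.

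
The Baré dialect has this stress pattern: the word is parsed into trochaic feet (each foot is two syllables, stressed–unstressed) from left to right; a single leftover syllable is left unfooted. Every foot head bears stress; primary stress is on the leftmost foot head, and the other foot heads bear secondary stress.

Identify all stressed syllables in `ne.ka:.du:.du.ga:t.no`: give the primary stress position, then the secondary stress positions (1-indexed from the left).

primary 1, secondary 3, 5

Parse left to right into trochaic (ˈσσ) feet: (ˈne.ka:) (ˈdu:.du) (ˈga:t.no).
Foot heads (stressed positions): 1, 3, 5.
End Rule Leftmost: primary stress on the leftmost head = syllable 1.
Secondary stress on 3, 5: ˈne.ka:.ˌdu:.du.ˌga:t.no.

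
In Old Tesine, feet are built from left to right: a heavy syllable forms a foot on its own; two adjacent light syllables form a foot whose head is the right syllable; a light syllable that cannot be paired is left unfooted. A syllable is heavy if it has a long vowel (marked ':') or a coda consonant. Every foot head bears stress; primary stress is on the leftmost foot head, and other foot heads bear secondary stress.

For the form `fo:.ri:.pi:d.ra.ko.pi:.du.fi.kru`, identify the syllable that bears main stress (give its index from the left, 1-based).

Weights: 1 fo: H, 2 ri: H, 3 pi:d H, 4 ra L, 5 ko L, 6 pi: H, 7 du L, 8 fi L, 9 kru L.
Parse left to right (heavy = foot alone; LL = one foot; stranded L unfooted): (ˈfo:) (ˈri:) (ˈpi:d) (ra.ˈko) (ˈpi:) (du.ˈfi) kru.
Foot heads: 1, 2, 3, 5, 6, 8.
Primary stress on the leftmost head = syllable 1.
Primary stress: syllable 1 → ˈfo:.ri:.pi:d.ra.ko.pi:.du.fi.kru.

1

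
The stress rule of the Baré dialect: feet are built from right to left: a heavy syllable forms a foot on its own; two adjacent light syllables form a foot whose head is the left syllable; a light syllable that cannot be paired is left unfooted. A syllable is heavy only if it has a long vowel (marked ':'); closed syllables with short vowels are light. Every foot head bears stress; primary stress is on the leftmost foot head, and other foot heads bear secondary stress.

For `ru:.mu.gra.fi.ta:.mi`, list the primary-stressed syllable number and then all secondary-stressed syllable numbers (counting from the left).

Weights: 1 ru: H, 2 mu L, 3 gra L, 4 fi L, 5 ta: H, 6 mi L.
Parse right to left (heavy = foot alone; LL = one foot; stranded L unfooted): (ˈru:) mu (ˈgra.fi) (ˈta:) mi.
Foot heads: 1, 3, 5.
Primary stress on the leftmost head = syllable 1.
Secondary stress on 3, 5: ˈru:.mu.ˌgra.fi.ˌta:.mi.

primary 1, secondary 3, 5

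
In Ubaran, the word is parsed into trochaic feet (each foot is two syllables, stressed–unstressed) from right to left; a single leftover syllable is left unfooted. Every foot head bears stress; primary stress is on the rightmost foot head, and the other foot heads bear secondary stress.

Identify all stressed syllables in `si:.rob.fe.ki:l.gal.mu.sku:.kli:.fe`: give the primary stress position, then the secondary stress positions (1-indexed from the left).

Parse right to left into trochaic (ˈσσ) feet: si: (ˈrob.fe) (ˈki:l.gal) (ˈmu.sku:) (ˈkli:.fe). Syllable 1 is left unfooted.
Foot heads (stressed positions): 2, 4, 6, 8.
End Rule Rightmost: primary stress on the rightmost head = syllable 8.
Secondary stress on 2, 4, 6: si:.ˌrob.fe.ˌki:l.gal.ˌmu.sku:.ˈkli:.fe.

primary 8, secondary 2, 4, 6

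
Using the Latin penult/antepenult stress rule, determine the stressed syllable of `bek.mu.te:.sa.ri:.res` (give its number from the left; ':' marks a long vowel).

Classical Latin: stress the penult if heavy (long vowel or closed), else the antepenult.
Weights: 4 sa L, 5 ri: H, 6 res H.
The penult (syllable 5, ri:) is heavy, so it takes stress.
Stress on syllable 5: bek.mu.te:.sa.ˈri:.res.

5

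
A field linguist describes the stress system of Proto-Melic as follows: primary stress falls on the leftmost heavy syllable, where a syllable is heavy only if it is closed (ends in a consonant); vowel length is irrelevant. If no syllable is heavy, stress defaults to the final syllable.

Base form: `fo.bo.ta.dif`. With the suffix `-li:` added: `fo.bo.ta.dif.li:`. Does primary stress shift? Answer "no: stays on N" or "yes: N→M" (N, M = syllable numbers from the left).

Base `fo.bo.ta.dif` (4 syllables):
  Weights: 1 fo L, 2 bo L, 3 ta L, 4 dif H.
  Heavy syllables in the domain: 4. The leftmost is syllable 4 (dif).
  → primary stress on syllable 4.
Suffixed `fo.bo.ta.dif.li:` (5 syllables):
  Weights: 1 fo L, 2 bo L, 3 ta L, 4 dif H, 5 li: L.
  Heavy syllables in the domain: 4. The leftmost is syllable 4 (dif).
  → primary stress on syllable 4.

no: stays on 4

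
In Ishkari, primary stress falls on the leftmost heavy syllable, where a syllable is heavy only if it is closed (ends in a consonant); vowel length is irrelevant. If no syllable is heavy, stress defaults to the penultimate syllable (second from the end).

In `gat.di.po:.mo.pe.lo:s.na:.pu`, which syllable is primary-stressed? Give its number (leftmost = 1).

1

Weights: 1 gat H, 2 di L, 3 po: L, 4 mo L, 5 pe L, 6 lo:s H, 7 na: L, 8 pu L.
Heavy syllables in the domain: 1, 6. The leftmost is syllable 1 (gat).
Primary stress: syllable 1 → ˈgat.di.po:.mo.pe.lo:s.na:.pu.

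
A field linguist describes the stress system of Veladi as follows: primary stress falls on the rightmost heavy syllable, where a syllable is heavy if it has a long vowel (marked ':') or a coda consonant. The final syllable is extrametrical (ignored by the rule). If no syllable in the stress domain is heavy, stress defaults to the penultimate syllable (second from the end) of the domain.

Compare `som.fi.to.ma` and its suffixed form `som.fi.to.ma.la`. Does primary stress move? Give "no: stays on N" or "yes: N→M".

Base `som.fi.to.ma` (4 syllables):
  The final syllable (4, ma) is extrametrical; the stress domain is syllables 1–3.
  Weights: 1 som H, 2 fi L, 3 to L.
  Heavy syllables in the domain: 1. The rightmost is syllable 1 (som).
  → primary stress on syllable 1.
Suffixed `som.fi.to.ma.la` (5 syllables):
  The final syllable (5, la) is extrametrical; the stress domain is syllables 1–4.
  Weights: 1 som H, 2 fi L, 3 to L, 4 ma L.
  Heavy syllables in the domain: 1. The rightmost is syllable 1 (som).
  → primary stress on syllable 1.

no: stays on 1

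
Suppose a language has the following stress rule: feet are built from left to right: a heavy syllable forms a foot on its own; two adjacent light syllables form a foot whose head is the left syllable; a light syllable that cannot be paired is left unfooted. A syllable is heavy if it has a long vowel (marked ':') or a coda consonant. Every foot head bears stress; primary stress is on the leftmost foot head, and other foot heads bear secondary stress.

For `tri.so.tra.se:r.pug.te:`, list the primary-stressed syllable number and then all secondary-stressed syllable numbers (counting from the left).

primary 1, secondary 4, 5, 6

Weights: 1 tri L, 2 so L, 3 tra L, 4 se:r H, 5 pug H, 6 te: H.
Parse left to right (heavy = foot alone; LL = one foot; stranded L unfooted): (ˈtri.so) tra (ˈse:r) (ˈpug) (ˈte:).
Foot heads: 1, 4, 5, 6.
Primary stress on the leftmost head = syllable 1.
Secondary stress on 4, 5, 6: ˈtri.so.tra.ˌse:r.ˌpug.ˌte:.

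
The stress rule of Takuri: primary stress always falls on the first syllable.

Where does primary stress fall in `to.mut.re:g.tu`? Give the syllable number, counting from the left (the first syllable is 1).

1

The word has 4 syllables; the first syllable is syllable 1 (to).
Primary stress: syllable 1 → ˈto.mut.re:g.tu.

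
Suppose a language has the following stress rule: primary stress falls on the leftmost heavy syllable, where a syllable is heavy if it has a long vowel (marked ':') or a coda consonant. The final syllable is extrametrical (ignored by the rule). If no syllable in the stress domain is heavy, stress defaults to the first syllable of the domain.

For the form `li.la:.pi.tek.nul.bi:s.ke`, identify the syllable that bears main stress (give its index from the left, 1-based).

The final syllable (7, ke) is extrametrical; the stress domain is syllables 1–6.
Weights: 1 li L, 2 la: H, 3 pi L, 4 tek H, 5 nul H, 6 bi:s H.
Heavy syllables in the domain: 2, 4, 5, 6. The leftmost is syllable 2 (la:).
Primary stress: syllable 2 → li.ˈla:.pi.tek.nul.bi:s.ke.

2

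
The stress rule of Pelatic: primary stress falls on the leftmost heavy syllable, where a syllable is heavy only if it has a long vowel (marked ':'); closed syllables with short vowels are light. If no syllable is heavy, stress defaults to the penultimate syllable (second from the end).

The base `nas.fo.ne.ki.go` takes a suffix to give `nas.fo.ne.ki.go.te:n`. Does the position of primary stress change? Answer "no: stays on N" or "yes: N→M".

yes: 4→6

Base `nas.fo.ne.ki.go` (5 syllables):
  Weights: 1 nas L, 2 fo L, 3 ne L, 4 ki L, 5 go L.
  No heavy syllable in the domain; default to the penultimate syllable (second from the end) = syllable 4.
  → primary stress on syllable 4.
Suffixed `nas.fo.ne.ki.go.te:n` (6 syllables):
  Weights: 1 nas L, 2 fo L, 3 ne L, 4 ki L, 5 go L, 6 te:n H.
  Heavy syllables in the domain: 6. The leftmost is syllable 6 (te:n).
  → primary stress on syllable 6.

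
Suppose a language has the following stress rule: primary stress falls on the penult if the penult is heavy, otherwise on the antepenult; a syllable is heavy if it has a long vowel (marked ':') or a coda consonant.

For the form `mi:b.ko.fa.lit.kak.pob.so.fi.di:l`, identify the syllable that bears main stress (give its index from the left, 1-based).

7

Weights: 7 so L, 8 fi L, 9 di:l H.
The penult (syllable 8, fi) is light, so stress falls on the antepenult (syllable 7, so).
Primary stress: syllable 7 → mi:b.ko.fa.lit.kak.pob.ˈso.fi.di:l.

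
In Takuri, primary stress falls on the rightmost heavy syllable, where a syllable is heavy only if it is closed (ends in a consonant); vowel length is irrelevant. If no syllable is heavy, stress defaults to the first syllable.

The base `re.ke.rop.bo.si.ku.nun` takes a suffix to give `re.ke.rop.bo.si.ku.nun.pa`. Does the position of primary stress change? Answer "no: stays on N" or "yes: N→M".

no: stays on 7

Base `re.ke.rop.bo.si.ku.nun` (7 syllables):
  Weights: 1 re L, 2 ke L, 3 rop H, 4 bo L, 5 si L, 6 ku L, 7 nun H.
  Heavy syllables in the domain: 3, 7. The rightmost is syllable 7 (nun).
  → primary stress on syllable 7.
Suffixed `re.ke.rop.bo.si.ku.nun.pa` (8 syllables):
  Weights: 1 re L, 2 ke L, 3 rop H, 4 bo L, 5 si L, 6 ku L, 7 nun H, 8 pa L.
  Heavy syllables in the domain: 3, 7. The rightmost is syllable 7 (nun).
  → primary stress on syllable 7.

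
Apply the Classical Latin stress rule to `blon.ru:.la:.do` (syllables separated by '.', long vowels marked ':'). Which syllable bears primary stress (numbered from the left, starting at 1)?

3

Classical Latin: stress the penult if heavy (long vowel or closed), else the antepenult.
Weights: 2 ru: H, 3 la: H, 4 do L.
The penult (syllable 3, la:) is heavy, so it takes stress.
Stress on syllable 3: blon.ru:.ˈla:.do.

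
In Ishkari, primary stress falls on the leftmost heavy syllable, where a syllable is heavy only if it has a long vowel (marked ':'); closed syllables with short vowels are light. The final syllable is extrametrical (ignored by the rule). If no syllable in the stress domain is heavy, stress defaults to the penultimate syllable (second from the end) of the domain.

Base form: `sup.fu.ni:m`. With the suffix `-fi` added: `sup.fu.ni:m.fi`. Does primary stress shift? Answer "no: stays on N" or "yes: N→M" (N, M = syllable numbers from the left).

Base `sup.fu.ni:m` (3 syllables):
  The final syllable (3, ni:m) is extrametrical; the stress domain is syllables 1–2.
  Weights: 1 sup L, 2 fu L.
  No heavy syllable in the domain; default to the penultimate syllable (second from the end) of the domain = syllable 1.
  → primary stress on syllable 1.
Suffixed `sup.fu.ni:m.fi` (4 syllables):
  The final syllable (4, fi) is extrametrical; the stress domain is syllables 1–3.
  Weights: 1 sup L, 2 fu L, 3 ni:m H.
  Heavy syllables in the domain: 3. The leftmost is syllable 3 (ni:m).
  → primary stress on syllable 3.

yes: 1→3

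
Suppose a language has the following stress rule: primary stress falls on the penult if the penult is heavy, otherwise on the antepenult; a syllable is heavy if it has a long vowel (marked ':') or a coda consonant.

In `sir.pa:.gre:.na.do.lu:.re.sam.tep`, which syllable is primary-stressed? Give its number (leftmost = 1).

8

Weights: 7 re L, 8 sam H, 9 tep H.
The penult (syllable 8, sam) is heavy, so it takes stress.
Primary stress: syllable 8 → sir.pa:.gre:.na.do.lu:.re.ˈsam.tep.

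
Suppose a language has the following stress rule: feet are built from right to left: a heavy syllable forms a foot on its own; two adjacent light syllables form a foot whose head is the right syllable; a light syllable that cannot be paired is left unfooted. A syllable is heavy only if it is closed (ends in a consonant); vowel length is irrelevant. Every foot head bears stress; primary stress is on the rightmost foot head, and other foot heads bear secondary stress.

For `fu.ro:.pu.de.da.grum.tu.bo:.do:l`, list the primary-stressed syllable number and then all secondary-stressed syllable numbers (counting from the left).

Weights: 1 fu L, 2 ro: L, 3 pu L, 4 de L, 5 da L, 6 grum H, 7 tu L, 8 bo: L, 9 do:l H.
Parse right to left (heavy = foot alone; LL = one foot; stranded L unfooted): fu (ro:.ˈpu) (de.ˈda) (ˈgrum) (tu.ˈbo:) (ˈdo:l).
Foot heads: 3, 5, 6, 8, 9.
Primary stress on the rightmost head = syllable 9.
Secondary stress on 3, 5, 6, 8: fu.ro:.ˌpu.de.ˌda.ˌgrum.tu.ˌbo:.ˈdo:l.

primary 9, secondary 3, 5, 6, 8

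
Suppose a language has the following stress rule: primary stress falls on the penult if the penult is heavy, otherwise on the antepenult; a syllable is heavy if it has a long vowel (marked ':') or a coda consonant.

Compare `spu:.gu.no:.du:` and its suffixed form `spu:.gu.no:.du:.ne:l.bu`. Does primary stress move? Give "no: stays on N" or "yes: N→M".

Base `spu:.gu.no:.du:` (4 syllables):
  Weights: 2 gu L, 3 no: H, 4 du: H.
  The penult (syllable 3, no:) is heavy, so it takes stress.
  → primary stress on syllable 3.
Suffixed `spu:.gu.no:.du:.ne:l.bu` (6 syllables):
  Weights: 4 du: H, 5 ne:l H, 6 bu L.
  The penult (syllable 5, ne:l) is heavy, so it takes stress.
  → primary stress on syllable 5.

yes: 3→5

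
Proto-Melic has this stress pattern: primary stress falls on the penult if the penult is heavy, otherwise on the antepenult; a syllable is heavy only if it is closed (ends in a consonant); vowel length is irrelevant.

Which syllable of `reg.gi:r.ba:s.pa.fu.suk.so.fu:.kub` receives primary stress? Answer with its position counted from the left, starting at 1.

Weights: 7 so L, 8 fu: L, 9 kub H.
The penult (syllable 8, fu:) is light, so stress falls on the antepenult (syllable 7, so).
Primary stress: syllable 7 → reg.gi:r.ba:s.pa.fu.suk.ˈso.fu:.kub.

7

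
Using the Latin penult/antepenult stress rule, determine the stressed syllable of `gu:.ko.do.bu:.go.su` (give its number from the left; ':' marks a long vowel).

4

Classical Latin: stress the penult if heavy (long vowel or closed), else the antepenult.
Weights: 4 bu: H, 5 go L, 6 su L.
The penult (syllable 5, go) is light, so stress falls on the antepenult (syllable 4, bu:).
Stress on syllable 4: gu:.ko.do.ˈbu:.go.su.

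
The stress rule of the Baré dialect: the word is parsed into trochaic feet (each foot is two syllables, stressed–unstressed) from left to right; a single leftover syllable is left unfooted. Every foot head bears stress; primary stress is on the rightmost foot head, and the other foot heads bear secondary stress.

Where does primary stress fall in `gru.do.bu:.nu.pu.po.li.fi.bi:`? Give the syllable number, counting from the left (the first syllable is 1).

Parse left to right into trochaic (ˈσσ) feet: (ˈgru.do) (ˈbu:.nu) (ˈpu.po) (ˈli.fi) bi:. Syllable 9 is left unfooted.
Foot heads (stressed positions): 1, 3, 5, 7.
End Rule Rightmost: primary stress on the rightmost head = syllable 7.
Primary stress: syllable 7 → gru.do.bu:.nu.pu.po.ˈli.fi.bi:.

7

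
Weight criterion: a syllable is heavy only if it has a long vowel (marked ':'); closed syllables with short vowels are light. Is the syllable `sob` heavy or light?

`sob`: short vowel, closed (coda /b/). Short vowel → light.

light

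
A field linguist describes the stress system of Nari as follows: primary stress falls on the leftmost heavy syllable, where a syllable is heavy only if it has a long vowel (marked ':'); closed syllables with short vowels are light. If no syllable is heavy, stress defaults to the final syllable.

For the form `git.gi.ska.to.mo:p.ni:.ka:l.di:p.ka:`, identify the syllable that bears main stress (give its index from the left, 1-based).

5

Weights: 1 git L, 2 gi L, 3 ska L, 4 to L, 5 mo:p H, 6 ni: H, 7 ka:l H, 8 di:p H, 9 ka: H.
Heavy syllables in the domain: 5, 6, 7, 8, 9. The leftmost is syllable 5 (mo:p).
Primary stress: syllable 5 → git.gi.ska.to.ˈmo:p.ni:.ka:l.di:p.ka:.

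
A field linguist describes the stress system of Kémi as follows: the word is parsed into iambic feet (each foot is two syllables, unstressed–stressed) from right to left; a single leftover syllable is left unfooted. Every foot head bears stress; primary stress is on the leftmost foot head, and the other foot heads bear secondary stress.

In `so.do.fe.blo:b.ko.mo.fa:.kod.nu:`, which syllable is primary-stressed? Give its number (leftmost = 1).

Parse right to left into iambic (σˈσ) feet: so (do.ˈfe) (blo:b.ˈko) (mo.ˈfa:) (kod.ˈnu:). Syllable 1 is left unfooted.
Foot heads (stressed positions): 3, 5, 7, 9.
End Rule Leftmost: primary stress on the leftmost head = syllable 3.
Primary stress: syllable 3 → so.do.ˈfe.blo:b.ko.mo.fa:.kod.nu:.

3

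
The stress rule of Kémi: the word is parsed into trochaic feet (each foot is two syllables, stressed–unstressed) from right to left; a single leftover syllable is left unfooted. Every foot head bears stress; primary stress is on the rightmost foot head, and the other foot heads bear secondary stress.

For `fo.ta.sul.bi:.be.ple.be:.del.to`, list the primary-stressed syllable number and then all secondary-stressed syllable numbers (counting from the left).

primary 8, secondary 2, 4, 6

Parse right to left into trochaic (ˈσσ) feet: fo (ˈta.sul) (ˈbi:.be) (ˈple.be:) (ˈdel.to). Syllable 1 is left unfooted.
Foot heads (stressed positions): 2, 4, 6, 8.
End Rule Rightmost: primary stress on the rightmost head = syllable 8.
Secondary stress on 2, 4, 6: fo.ˌta.sul.ˌbi:.be.ˌple.be:.ˈdel.to.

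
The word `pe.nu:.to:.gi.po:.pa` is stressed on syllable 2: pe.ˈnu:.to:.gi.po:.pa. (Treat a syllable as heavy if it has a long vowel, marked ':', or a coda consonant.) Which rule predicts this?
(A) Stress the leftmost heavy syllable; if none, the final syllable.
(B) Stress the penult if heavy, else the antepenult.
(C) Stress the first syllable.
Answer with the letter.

A

Rule A → syllable 2 ✓.
Rule B → syllable 5 (observed: 2).
Rule C → syllable 1 (observed: 2).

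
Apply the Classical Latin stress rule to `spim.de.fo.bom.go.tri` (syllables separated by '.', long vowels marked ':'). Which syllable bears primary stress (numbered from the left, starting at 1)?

Classical Latin: stress the penult if heavy (long vowel or closed), else the antepenult.
Weights: 4 bom H, 5 go L, 6 tri L.
The penult (syllable 5, go) is light, so stress falls on the antepenult (syllable 4, bom).
Stress on syllable 4: spim.de.fo.ˈbom.go.tri.

4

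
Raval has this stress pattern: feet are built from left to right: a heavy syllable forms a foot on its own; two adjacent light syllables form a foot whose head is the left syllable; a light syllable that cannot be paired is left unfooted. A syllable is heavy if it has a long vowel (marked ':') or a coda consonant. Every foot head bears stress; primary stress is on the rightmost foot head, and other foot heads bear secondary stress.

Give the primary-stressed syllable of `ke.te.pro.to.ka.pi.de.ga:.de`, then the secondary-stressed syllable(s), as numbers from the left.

primary 8, secondary 1, 3, 5

Weights: 1 ke L, 2 te L, 3 pro L, 4 to L, 5 ka L, 6 pi L, 7 de L, 8 ga: H, 9 de L.
Parse left to right (heavy = foot alone; LL = one foot; stranded L unfooted): (ˈke.te) (ˈpro.to) (ˈka.pi) de (ˈga:) de.
Foot heads: 1, 3, 5, 8.
Primary stress on the rightmost head = syllable 8.
Secondary stress on 1, 3, 5: ˌke.te.ˌpro.to.ˌka.pi.de.ˈga:.de.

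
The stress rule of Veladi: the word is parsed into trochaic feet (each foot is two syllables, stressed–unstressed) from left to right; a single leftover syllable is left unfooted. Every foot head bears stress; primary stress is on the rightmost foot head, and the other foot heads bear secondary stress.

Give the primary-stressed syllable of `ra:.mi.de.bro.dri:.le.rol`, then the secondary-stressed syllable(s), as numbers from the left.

primary 5, secondary 1, 3

Parse left to right into trochaic (ˈσσ) feet: (ˈra:.mi) (ˈde.bro) (ˈdri:.le) rol. Syllable 7 is left unfooted.
Foot heads (stressed positions): 1, 3, 5.
End Rule Rightmost: primary stress on the rightmost head = syllable 5.
Secondary stress on 1, 3: ˌra:.mi.ˌde.bro.ˈdri:.le.rol.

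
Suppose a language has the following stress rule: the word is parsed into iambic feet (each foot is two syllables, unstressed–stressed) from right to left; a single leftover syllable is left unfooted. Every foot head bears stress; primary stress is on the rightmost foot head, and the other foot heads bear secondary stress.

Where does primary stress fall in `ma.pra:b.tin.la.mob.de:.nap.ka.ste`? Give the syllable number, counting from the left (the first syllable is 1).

9

Parse right to left into iambic (σˈσ) feet: ma (pra:b.ˈtin) (la.ˈmob) (de:.ˈnap) (ka.ˈste). Syllable 1 is left unfooted.
Foot heads (stressed positions): 3, 5, 7, 9.
End Rule Rightmost: primary stress on the rightmost head = syllable 9.
Primary stress: syllable 9 → ma.pra:b.tin.la.mob.de:.nap.ka.ˈste.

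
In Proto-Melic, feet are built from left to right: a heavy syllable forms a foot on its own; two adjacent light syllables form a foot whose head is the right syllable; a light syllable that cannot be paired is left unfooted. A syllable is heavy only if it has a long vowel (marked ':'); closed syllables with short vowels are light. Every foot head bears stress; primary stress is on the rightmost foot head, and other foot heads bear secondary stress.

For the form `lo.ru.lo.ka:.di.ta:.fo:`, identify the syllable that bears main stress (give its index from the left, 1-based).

Weights: 1 lo L, 2 ru L, 3 lo L, 4 ka: H, 5 di L, 6 ta: H, 7 fo: H.
Parse left to right (heavy = foot alone; LL = one foot; stranded L unfooted): (lo.ˈru) lo (ˈka:) di (ˈta:) (ˈfo:).
Foot heads: 2, 4, 6, 7.
Primary stress on the rightmost head = syllable 7.
Primary stress: syllable 7 → lo.ru.lo.ka:.di.ta:.ˈfo:.

7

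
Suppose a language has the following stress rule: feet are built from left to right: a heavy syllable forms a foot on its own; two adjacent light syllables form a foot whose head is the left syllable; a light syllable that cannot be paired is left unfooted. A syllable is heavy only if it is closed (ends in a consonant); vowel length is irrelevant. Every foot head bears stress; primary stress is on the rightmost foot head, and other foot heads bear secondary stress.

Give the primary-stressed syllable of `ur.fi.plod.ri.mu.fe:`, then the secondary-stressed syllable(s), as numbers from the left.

Weights: 1 ur H, 2 fi L, 3 plod H, 4 ri L, 5 mu L, 6 fe: L.
Parse left to right (heavy = foot alone; LL = one foot; stranded L unfooted): (ˈur) fi (ˈplod) (ˈri.mu) fe:.
Foot heads: 1, 3, 4.
Primary stress on the rightmost head = syllable 4.
Secondary stress on 1, 3: ˌur.fi.ˌplod.ˈri.mu.fe:.

primary 4, secondary 1, 3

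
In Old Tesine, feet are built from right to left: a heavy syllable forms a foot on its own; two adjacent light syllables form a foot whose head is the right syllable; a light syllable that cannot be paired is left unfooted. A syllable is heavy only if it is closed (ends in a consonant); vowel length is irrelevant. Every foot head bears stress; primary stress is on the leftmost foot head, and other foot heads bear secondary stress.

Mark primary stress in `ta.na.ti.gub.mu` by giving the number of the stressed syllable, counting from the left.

Weights: 1 ta L, 2 na L, 3 ti L, 4 gub H, 5 mu L.
Parse right to left (heavy = foot alone; LL = one foot; stranded L unfooted): ta (na.ˈti) (ˈgub) mu.
Foot heads: 3, 4.
Primary stress on the leftmost head = syllable 3.
Primary stress: syllable 3 → ta.na.ˈti.gub.mu.

3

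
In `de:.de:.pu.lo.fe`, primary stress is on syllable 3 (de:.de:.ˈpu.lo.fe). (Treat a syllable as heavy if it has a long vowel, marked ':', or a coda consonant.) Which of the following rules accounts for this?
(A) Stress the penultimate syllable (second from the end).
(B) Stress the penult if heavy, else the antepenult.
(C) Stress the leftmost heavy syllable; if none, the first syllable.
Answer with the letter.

Rule A → syllable 4 (observed: 3).
Rule B → syllable 3 ✓.
Rule C → syllable 1 (observed: 3).

B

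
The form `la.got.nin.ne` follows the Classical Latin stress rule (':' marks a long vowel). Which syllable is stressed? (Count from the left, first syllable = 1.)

Classical Latin: stress the penult if heavy (long vowel or closed), else the antepenult.
Weights: 2 got H, 3 nin H, 4 ne L.
The penult (syllable 3, nin) is heavy, so it takes stress.
Stress on syllable 3: la.got.ˈnin.ne.

3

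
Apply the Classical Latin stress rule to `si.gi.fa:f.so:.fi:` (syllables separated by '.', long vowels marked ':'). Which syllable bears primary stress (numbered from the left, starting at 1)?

Classical Latin: stress the penult if heavy (long vowel or closed), else the antepenult.
Weights: 3 fa:f H, 4 so: H, 5 fi: H.
The penult (syllable 4, so:) is heavy, so it takes stress.
Stress on syllable 4: si.gi.fa:f.ˈso:.fi:.

4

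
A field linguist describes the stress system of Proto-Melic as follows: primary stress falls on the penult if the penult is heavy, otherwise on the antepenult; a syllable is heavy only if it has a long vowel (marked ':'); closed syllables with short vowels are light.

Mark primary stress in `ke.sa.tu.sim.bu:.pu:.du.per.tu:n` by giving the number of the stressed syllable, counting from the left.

7

Weights: 7 du L, 8 per L, 9 tu:n H.
The penult (syllable 8, per) is light, so stress falls on the antepenult (syllable 7, du).
Primary stress: syllable 7 → ke.sa.tu.sim.bu:.pu:.ˈdu.per.tu:n.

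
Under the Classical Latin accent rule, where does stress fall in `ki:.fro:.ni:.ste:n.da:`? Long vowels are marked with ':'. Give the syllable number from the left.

Classical Latin: stress the penult if heavy (long vowel or closed), else the antepenult.
Weights: 3 ni: H, 4 ste:n H, 5 da: H.
The penult (syllable 4, ste:n) is heavy, so it takes stress.
Stress on syllable 4: ki:.fro:.ni:.ˈste:n.da:.

4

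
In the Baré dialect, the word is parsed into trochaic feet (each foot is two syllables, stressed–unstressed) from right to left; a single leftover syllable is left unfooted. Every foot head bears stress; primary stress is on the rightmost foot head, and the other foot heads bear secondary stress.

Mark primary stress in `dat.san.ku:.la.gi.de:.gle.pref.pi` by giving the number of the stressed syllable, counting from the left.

Parse right to left into trochaic (ˈσσ) feet: dat (ˈsan.ku:) (ˈla.gi) (ˈde:.gle) (ˈpref.pi). Syllable 1 is left unfooted.
Foot heads (stressed positions): 2, 4, 6, 8.
End Rule Rightmost: primary stress on the rightmost head = syllable 8.
Primary stress: syllable 8 → dat.san.ku:.la.gi.de:.gle.ˈpref.pi.

8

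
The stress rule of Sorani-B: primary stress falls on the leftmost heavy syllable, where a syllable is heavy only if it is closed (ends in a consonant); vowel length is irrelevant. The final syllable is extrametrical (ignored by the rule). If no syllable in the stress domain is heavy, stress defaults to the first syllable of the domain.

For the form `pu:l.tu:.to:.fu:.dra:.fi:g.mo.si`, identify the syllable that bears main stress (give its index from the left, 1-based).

The final syllable (8, si) is extrametrical; the stress domain is syllables 1–7.
Weights: 1 pu:l H, 2 tu: L, 3 to: L, 4 fu: L, 5 dra: L, 6 fi:g H, 7 mo L.
Heavy syllables in the domain: 1, 6. The leftmost is syllable 1 (pu:l).
Primary stress: syllable 1 → ˈpu:l.tu:.to:.fu:.dra:.fi:g.mo.si.

1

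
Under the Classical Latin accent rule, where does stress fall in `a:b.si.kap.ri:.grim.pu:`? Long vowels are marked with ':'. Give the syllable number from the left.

5

Classical Latin: stress the penult if heavy (long vowel or closed), else the antepenult.
Weights: 4 ri: H, 5 grim H, 6 pu: H.
The penult (syllable 5, grim) is heavy, so it takes stress.
Stress on syllable 5: a:b.si.kap.ri:.ˈgrim.pu:.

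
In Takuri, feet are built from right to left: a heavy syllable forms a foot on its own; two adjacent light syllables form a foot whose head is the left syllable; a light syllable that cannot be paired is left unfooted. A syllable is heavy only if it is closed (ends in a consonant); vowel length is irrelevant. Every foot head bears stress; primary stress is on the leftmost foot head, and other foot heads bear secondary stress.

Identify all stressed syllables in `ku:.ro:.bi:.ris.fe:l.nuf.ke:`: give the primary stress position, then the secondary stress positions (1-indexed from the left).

Weights: 1 ku: L, 2 ro: L, 3 bi: L, 4 ris H, 5 fe:l H, 6 nuf H, 7 ke: L.
Parse right to left (heavy = foot alone; LL = one foot; stranded L unfooted): ku: (ˈro:.bi:) (ˈris) (ˈfe:l) (ˈnuf) ke:.
Foot heads: 2, 4, 5, 6.
Primary stress on the leftmost head = syllable 2.
Secondary stress on 4, 5, 6: ku:.ˈro:.bi:.ˌris.ˌfe:l.ˌnuf.ke:.

primary 2, secondary 4, 5, 6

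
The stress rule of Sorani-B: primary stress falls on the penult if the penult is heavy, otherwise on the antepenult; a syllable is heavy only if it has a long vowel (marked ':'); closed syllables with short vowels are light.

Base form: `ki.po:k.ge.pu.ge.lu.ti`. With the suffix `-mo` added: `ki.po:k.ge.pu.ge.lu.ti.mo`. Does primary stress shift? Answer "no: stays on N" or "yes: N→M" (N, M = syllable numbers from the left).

Base `ki.po:k.ge.pu.ge.lu.ti` (7 syllables):
  Weights: 5 ge L, 6 lu L, 7 ti L.
  The penult (syllable 6, lu) is light, so stress falls on the antepenult (syllable 5, ge).
  → primary stress on syllable 5.
Suffixed `ki.po:k.ge.pu.ge.lu.ti.mo` (8 syllables):
  Weights: 6 lu L, 7 ti L, 8 mo L.
  The penult (syllable 7, ti) is light, so stress falls on the antepenult (syllable 6, lu).
  → primary stress on syllable 6.

yes: 5→6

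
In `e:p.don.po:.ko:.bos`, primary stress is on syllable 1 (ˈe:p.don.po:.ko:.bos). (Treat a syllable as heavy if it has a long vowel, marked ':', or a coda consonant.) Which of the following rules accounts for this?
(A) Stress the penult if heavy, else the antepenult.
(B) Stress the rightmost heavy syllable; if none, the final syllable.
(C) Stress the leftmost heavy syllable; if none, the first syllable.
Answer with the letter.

C

Rule A → syllable 4 (observed: 1).
Rule B → syllable 5 (observed: 1).
Rule C → syllable 1 ✓.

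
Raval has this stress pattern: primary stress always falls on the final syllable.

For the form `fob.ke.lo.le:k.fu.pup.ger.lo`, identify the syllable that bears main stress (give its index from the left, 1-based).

The word has 8 syllables; the final syllable is syllable 8 (lo).
Primary stress: syllable 8 → fob.ke.lo.le:k.fu.pup.ger.ˈlo.

8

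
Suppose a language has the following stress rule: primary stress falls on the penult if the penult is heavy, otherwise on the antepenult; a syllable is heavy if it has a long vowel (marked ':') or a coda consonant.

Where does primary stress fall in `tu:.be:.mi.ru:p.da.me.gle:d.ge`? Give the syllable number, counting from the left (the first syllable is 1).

7

Weights: 6 me L, 7 gle:d H, 8 ge L.
The penult (syllable 7, gle:d) is heavy, so it takes stress.
Primary stress: syllable 7 → tu:.be:.mi.ru:p.da.me.ˈgle:d.ge.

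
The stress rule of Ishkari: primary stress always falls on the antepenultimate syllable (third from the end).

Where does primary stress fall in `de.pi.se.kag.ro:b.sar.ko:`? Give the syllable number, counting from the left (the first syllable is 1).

5

The word has 7 syllables; the antepenultimate syllable (third from the end) is syllable 5 (ro:b).
Primary stress: syllable 5 → de.pi.se.kag.ˈro:b.sar.ko:.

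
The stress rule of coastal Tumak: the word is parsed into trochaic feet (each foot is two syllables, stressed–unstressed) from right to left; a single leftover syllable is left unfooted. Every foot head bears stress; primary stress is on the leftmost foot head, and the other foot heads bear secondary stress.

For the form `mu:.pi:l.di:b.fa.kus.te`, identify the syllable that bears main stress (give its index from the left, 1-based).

Parse right to left into trochaic (ˈσσ) feet: (ˈmu:.pi:l) (ˈdi:b.fa) (ˈkus.te).
Foot heads (stressed positions): 1, 3, 5.
End Rule Leftmost: primary stress on the leftmost head = syllable 1.
Primary stress: syllable 1 → ˈmu:.pi:l.di:b.fa.kus.te.

1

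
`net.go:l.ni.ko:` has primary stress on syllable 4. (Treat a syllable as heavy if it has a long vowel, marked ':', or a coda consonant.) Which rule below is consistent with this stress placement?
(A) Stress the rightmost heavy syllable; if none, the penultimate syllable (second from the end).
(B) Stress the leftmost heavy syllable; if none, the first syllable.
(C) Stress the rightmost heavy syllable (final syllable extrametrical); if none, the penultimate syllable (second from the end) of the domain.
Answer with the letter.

Rule A → syllable 4 ✓.
Rule B → syllable 1 (observed: 4).
Rule C → syllable 2 (observed: 4).

A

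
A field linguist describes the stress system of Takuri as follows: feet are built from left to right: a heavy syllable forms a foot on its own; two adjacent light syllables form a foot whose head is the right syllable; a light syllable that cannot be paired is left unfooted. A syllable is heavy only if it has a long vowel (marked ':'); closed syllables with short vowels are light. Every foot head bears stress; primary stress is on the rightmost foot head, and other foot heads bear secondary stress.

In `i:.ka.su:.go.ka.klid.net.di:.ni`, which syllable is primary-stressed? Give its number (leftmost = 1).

Weights: 1 i: H, 2 ka L, 3 su: H, 4 go L, 5 ka L, 6 klid L, 7 net L, 8 di: H, 9 ni L.
Parse left to right (heavy = foot alone; LL = one foot; stranded L unfooted): (ˈi:) ka (ˈsu:) (go.ˈka) (klid.ˈnet) (ˈdi:) ni.
Foot heads: 1, 3, 5, 7, 8.
Primary stress on the rightmost head = syllable 8.
Primary stress: syllable 8 → i:.ka.su:.go.ka.klid.net.ˈdi:.ni.

8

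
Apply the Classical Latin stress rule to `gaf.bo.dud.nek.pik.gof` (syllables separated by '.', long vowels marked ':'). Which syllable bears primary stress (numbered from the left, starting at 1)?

5

Classical Latin: stress the penult if heavy (long vowel or closed), else the antepenult.
Weights: 4 nek H, 5 pik H, 6 gof H.
The penult (syllable 5, pik) is heavy, so it takes stress.
Stress on syllable 5: gaf.bo.dud.nek.ˈpik.gof.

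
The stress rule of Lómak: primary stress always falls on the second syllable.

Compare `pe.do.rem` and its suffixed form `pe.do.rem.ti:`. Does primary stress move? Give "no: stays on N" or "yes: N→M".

no: stays on 2

Base `pe.do.rem` (3 syllables):
  The word has 3 syllables; the second syllable is syllable 2 (do).
  → primary stress on syllable 2.
Suffixed `pe.do.rem.ti:` (4 syllables):
  The word has 4 syllables; the second syllable is syllable 2 (do).
  → primary stress on syllable 2.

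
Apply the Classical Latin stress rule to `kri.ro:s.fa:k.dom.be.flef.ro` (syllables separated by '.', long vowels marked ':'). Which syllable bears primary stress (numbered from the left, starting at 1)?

6

Classical Latin: stress the penult if heavy (long vowel or closed), else the antepenult.
Weights: 5 be L, 6 flef H, 7 ro L.
The penult (syllable 6, flef) is heavy, so it takes stress.
Stress on syllable 6: kri.ro:s.fa:k.dom.be.ˈflef.ro.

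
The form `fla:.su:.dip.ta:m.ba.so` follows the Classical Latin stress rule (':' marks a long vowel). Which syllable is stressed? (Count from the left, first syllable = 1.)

4

Classical Latin: stress the penult if heavy (long vowel or closed), else the antepenult.
Weights: 4 ta:m H, 5 ba L, 6 so L.
The penult (syllable 5, ba) is light, so stress falls on the antepenult (syllable 4, ta:m).
Stress on syllable 4: fla:.su:.dip.ˈta:m.ba.so.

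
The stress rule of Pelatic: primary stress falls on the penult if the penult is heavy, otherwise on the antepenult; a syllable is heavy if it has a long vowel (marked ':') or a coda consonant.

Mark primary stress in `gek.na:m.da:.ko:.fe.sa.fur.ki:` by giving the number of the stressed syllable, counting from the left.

7

Weights: 6 sa L, 7 fur H, 8 ki: H.
The penult (syllable 7, fur) is heavy, so it takes stress.
Primary stress: syllable 7 → gek.na:m.da:.ko:.fe.sa.ˈfur.ki:.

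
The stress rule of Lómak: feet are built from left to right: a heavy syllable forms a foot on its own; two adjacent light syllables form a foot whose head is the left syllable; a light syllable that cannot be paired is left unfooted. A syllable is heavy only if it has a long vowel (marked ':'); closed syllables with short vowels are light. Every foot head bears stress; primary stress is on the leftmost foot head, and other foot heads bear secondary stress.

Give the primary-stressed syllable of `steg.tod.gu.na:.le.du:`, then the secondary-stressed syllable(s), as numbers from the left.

primary 1, secondary 4, 6

Weights: 1 steg L, 2 tod L, 3 gu L, 4 na: H, 5 le L, 6 du: H.
Parse left to right (heavy = foot alone; LL = one foot; stranded L unfooted): (ˈsteg.tod) gu (ˈna:) le (ˈdu:).
Foot heads: 1, 4, 6.
Primary stress on the leftmost head = syllable 1.
Secondary stress on 4, 6: ˈsteg.tod.gu.ˌna:.le.ˌdu:.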